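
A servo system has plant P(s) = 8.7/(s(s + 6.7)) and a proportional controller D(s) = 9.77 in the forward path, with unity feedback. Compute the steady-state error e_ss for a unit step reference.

0

The open loop D(s)P(s) has a pole at the origin (type 1), so the static position error constant is infinite and e_ss = 1/(1+∞) = 0.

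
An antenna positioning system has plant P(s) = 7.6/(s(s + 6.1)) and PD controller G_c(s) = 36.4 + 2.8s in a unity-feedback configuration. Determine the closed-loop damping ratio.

Forward path: (36.4 + 2.8s)·7.6/(s(s+6.1)). The closed-loop characteristic equation is s² + (6.1 + 7.6·2.8)s + 7.6·36.4 = 0.
That is s² + 27.38s + 276.6 = 0, so ω_n = 16.63 rad/s and ζ = 27.38/(2·16.63) = 0.8231.

ζ = 0.823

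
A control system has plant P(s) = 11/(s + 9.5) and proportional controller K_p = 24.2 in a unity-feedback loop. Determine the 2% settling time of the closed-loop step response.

Closed-loop transfer function: T(s) = K_p·P(s)/(1 + K_p·P(s)) = 266.2/(s + 9.5 + 266.2) = 266.2/(s + 275.7).
Time constant τ = 1/275.7 = 0.003627 s, so the 2% settling time is about 4τ = 0.0145 s.

T_s ≈ 0.0145 s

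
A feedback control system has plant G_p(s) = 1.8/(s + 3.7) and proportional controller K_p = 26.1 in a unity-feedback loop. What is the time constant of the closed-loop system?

Closed-loop transfer function: T(s) = K_p·G_p(s)/(1 + K_p·G_p(s)) = 46.98/(s + 3.7 + 46.98) = 46.98/(s + 50.68).
Time constant τ = 1/50.68 = 0.0197 s.

τ = 0.0197 s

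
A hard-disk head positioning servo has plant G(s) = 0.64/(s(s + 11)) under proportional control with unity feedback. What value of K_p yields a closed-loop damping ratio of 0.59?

Closed-loop characteristic equation: s² + 11s + K_p·0.64 = 0.
So ω_n = √(0.64K_p) and 2ζω_n = 11, giving ζ = 11/(2√(0.64K_p)).
Setting ζ = 0.59: √(0.64K_p) = 11/(2·0.59) = 9.322, so K_p = 86.9/0.64 = 136.

K_p = 136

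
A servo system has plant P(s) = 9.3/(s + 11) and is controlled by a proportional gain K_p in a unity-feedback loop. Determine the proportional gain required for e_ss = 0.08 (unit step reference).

K_p = 13.6

Steady-state error for a unit step on this type-0 loop is 1/(1 + K_p·P(0)).
P(0) = 0.8455. Require 1/(1 + K_p·0.8455) = 0.08, so 1 + 0.8455·K_p = 12.5.
K_p = (12.5 − 1)/0.8455 = 13.6.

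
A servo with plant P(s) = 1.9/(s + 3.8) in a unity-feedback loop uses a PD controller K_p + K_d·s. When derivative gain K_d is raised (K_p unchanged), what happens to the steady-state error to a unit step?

unchanged

At s = 0 the derivative term contributes nothing: C(0) = K_p regardless of K_d, so K_pos = K_p·P(0) and e_ss are unchanged.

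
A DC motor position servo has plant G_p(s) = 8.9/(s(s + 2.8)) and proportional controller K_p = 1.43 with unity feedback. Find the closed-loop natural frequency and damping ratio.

With unity feedback the closed-loop characteristic equation is s² + 2.8s + 1.43·8.9 = s² + 2.8s + 12.73 = 0.
So ω_n² = 12.73 ⇒ ω_n = 3.567 rad/s, and ζ = 2.8/(2ω_n) = 0.392.

ω_n = 3.57 rad/s, ζ = 0.392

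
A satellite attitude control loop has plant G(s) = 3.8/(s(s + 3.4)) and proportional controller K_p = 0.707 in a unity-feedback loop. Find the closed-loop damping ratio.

1 + K_p·G(s) = 0 gives s² + 3.4s + 2.687 = 0.
So ω_n² = 2.687 ⇒ ω_n = 1.639 rad/s, and ζ = 3.4/(2ω_n) = 1.04.

ζ = 1.04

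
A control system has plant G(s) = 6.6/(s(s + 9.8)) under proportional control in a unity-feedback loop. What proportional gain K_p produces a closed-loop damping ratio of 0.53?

Closed-loop characteristic equation: s² + 9.8s + K_p·6.6 = 0.
So ω_n = √(6.6K_p) and 2ζω_n = 9.8, giving ζ = 9.8/(2√(6.6K_p)).
Setting ζ = 0.53: √(6.6K_p) = 9.8/(2·0.53) = 9.245, so K_p = 85.48/6.6 = 13.

K_p = 13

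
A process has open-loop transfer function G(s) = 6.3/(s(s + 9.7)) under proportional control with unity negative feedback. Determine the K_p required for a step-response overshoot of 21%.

K_p = 18.9

From %OS = 100·exp(−πζ/√(1−ζ²)) = 21%, ζ = −ln(0.21)/√(π²+ln²(0.21)) = 0.4449.
Characteristic equation s² + 9.7s + 6.3K_p = 0 gives ζ = 9.7/(2√(6.3K_p)).
Setting ζ = 0.4449: √(6.3K_p) = 9.7/(2·0.4449) = 10.9, so K_p = 118.8/6.3 = 18.9.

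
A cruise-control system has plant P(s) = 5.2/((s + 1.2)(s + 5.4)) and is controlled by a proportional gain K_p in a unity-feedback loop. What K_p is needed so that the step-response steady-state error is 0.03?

K_p = 40.3

Steady-state error for a unit step on this type-0 loop is 1/(1 + K_p·P(0)).
P(0) = 0.8025. Require 1/(1 + K_p·0.8025) = 0.03, so 1 + 0.8025·K_p = 33.33.
K_p = (33.33 − 1)/0.8025 = 40.3.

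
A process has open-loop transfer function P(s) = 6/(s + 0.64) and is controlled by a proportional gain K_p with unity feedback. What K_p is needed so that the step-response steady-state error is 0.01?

For a type-0 loop with proportional control, e_ss = 1/(1 + K_p·P(0)).
P(0) = 9.375. Require 1/(1 + K_p·9.375) = 0.01, so 1 + 9.375·K_p = 100.
K_p = (100 − 1)/9.375 = 10.6.

K_p = 10.6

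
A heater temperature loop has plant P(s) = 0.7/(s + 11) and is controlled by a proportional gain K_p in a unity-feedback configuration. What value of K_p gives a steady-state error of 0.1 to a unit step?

Steady-state error for a unit step on this type-0 loop is 1/(1 + K_p·P(0)).
P(0) = 0.06364. Require 1/(1 + K_p·0.06364) = 0.1, so 1 + 0.06364·K_p = 10.
K_p = (10 − 1)/0.06364 = 141.

K_p = 141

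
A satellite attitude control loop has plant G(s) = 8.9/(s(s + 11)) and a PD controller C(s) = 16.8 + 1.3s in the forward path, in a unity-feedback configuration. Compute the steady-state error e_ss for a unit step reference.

The open loop C(s)G(s) has a pole at the origin (type 1), so the static position error constant is infinite and e_ss = 1/(1+∞) = 0.

0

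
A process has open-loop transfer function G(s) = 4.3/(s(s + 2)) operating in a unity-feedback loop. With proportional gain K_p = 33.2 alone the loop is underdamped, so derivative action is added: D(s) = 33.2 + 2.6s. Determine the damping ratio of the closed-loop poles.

ζ = 0.552

Forward path: (33.2 + 2.6s)·4.3/(s(s+2)). The closed-loop characteristic equation is s² + (2 + 4.3·2.6)s + 4.3·33.2 = 0.
That is s² + 13.18s + 142.8 = 0, so ω_n = 11.95 rad/s and ζ = 13.18/(2·11.95) = 0.5515.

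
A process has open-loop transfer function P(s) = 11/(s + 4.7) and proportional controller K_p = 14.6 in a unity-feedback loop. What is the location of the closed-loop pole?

Closed-loop transfer function: T(s) = K_p·P(s)/(1 + K_p·P(s)) = 160.6/(s + 4.7 + 160.6) = 160.6/(s + 165.3).
The closed-loop pole is at s = −165.3.

s = -165.3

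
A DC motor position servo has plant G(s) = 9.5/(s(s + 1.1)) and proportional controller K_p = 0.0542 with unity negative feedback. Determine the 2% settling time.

The closed-loop denominator s² + 1.1s + 0.5149 gives ω_n = √0.5149 = 0.7176 and ζ = 1.1/(2ω_n) = 0.7665.
2% settling time T_s ≈ 4/(ζω_n) = 4/0.55 = 7.27 s.

T_s ≈ 7.27 s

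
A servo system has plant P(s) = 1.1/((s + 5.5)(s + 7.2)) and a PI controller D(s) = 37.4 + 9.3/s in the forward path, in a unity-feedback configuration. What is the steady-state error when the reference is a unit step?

The open loop D(s)P(s) has a pole at the origin (type 1), so the static position error constant is infinite and e_ss = 1/(1+∞) = 0.

0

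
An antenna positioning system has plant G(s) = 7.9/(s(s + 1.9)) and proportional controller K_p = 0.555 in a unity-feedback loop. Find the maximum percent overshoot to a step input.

20.2%

The closed-loop denominator s² + 1.9s + 4.385 gives ω_n = √4.385 = 2.094 and ζ = 1.9/(2ω_n) = 0.4537.
%OS = 100·exp(−πζ/√(1−ζ²)) = 100·exp(−π·0.4537/√0.7942) = 20.2%.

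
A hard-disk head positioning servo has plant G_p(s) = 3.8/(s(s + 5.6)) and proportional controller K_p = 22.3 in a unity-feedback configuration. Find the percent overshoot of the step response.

From 1 + K_pG_p(s) = 0: s² + 5.6s + 84.74 = 0 ⇒ ω_n = 9.205, ζ = 0.3042.
%OS = 100·exp(−πζ/√(1−ζ²)) = 100·exp(−π·0.3042/√0.9075) = 36.7%.

36.7%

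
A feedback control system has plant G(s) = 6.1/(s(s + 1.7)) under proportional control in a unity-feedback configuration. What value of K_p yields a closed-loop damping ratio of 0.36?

Closed-loop characteristic equation: s² + 1.7s + K_p·6.1 = 0.
So ω_n = √(6.1K_p) and 2ζω_n = 1.7, giving ζ = 1.7/(2√(6.1K_p)).
Setting ζ = 0.36: √(6.1K_p) = 1.7/(2·0.36) = 2.361, so K_p = 5.575/6.1 = 0.914.

K_p = 0.914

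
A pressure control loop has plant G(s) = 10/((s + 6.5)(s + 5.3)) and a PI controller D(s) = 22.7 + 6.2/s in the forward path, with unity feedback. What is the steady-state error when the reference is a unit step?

0

The open loop D(s)G(s) has a pole at the origin (type 1), so the static position error constant is infinite and e_ss = 1/(1+∞) = 0.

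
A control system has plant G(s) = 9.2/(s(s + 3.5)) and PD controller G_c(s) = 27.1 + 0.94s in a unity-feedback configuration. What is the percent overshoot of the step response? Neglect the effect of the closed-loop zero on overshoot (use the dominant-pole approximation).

27%

Forward path: (27.1 + 0.94s)·9.2/(s(s+3.5)). The closed-loop characteristic equation is s² + (3.5 + 9.2·0.94)s + 9.2·27.1 = 0.
That is s² + 12.15s + 249.3 = 0, so ω_n = 15.79 rad/s and ζ = 12.15/(2·15.79) = 0.3847.
%OS = 100·exp(−πζ/√(1−ζ²)) = 27%.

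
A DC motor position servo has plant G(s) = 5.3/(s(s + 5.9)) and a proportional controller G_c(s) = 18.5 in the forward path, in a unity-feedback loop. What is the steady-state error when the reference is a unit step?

The open loop G_c(s)G(s) has a pole at the origin (type 1), so the static position error constant is infinite and e_ss = 1/(1+∞) = 0.

0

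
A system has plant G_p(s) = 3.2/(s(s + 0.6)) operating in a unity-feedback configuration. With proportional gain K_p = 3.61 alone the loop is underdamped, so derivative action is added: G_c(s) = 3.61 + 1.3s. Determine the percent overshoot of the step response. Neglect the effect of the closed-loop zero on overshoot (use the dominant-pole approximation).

Forward path: (3.61 + 1.3s)·3.2/(s(s+0.6)). The closed-loop characteristic equation is s² + (0.6 + 3.2·1.3)s + 3.2·3.61 = 0.
That is s² + 4.76s + 11.55 = 0, so ω_n = 3.399 rad/s and ζ = 4.76/(2·3.399) = 0.7002.
%OS = 100·exp(−πζ/√(1−ζ²)) = 4.59%.

4.59%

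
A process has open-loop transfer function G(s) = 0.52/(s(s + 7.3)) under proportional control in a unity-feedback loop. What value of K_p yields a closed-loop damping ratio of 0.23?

K_p = 484

Closed-loop characteristic equation: s² + 7.3s + K_p·0.52 = 0.
So ω_n = √(0.52K_p) and 2ζω_n = 7.3, giving ζ = 7.3/(2√(0.52K_p)).
Setting ζ = 0.23: √(0.52K_p) = 7.3/(2·0.23) = 15.87, so K_p = 251.8/0.52 = 484.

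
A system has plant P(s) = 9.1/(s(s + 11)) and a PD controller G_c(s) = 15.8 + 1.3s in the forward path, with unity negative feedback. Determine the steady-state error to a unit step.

The open loop G_c(s)P(s) has a pole at the origin (type 1), so the static position error constant is infinite and e_ss = 1/(1+∞) = 0.

0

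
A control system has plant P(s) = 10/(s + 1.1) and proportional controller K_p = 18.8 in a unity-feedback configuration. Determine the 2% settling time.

Closed-loop transfer function: T(s) = K_p·P(s)/(1 + K_p·P(s)) = 188/(s + 1.1 + 188) = 188/(s + 189.1).
Time constant τ = 1/189.1 = 0.005288 s, so the 2% settling time is about 4τ = 0.0212 s.

T_s ≈ 0.0212 s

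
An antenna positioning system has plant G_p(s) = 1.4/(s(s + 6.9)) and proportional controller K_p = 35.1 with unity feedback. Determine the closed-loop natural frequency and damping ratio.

The closed-loop denominator is s(s+6.9) + 35.1·1.4 = s² + 6.9s + 49.14.
So ω_n² = 49.14 ⇒ ω_n = 7.01 rad/s, and ζ = 6.9/(2ω_n) = 0.492.

ω_n = 7.01 rad/s, ζ = 0.492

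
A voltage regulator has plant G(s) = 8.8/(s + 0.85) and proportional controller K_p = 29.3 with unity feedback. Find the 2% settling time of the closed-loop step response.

Closed-loop transfer function: T(s) = K_p·G(s)/(1 + K_p·G(s)) = 257.8/(s + 0.85 + 257.8) = 257.8/(s + 258.7).
Time constant τ = 1/258.7 = 0.003866 s, so the 2% settling time is about 4τ = 0.0155 s.

T_s ≈ 0.0155 s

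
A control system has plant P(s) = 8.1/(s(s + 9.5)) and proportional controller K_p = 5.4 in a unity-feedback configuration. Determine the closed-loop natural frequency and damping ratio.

With unity feedback the closed-loop characteristic equation is s² + 9.5s + 5.4·8.1 = s² + 9.5s + 43.74 = 0.
Matching s² + 2ζω_n s + ω_n²: ω_n = √43.74 = 6.614 rad/s and 2ζω_n = 9.5, so ζ = 9.5/(2·6.614) = 0.718.

ω_n = 6.61 rad/s, ζ = 0.718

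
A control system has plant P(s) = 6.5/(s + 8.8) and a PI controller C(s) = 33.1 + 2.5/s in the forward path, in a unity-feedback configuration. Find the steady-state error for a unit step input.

The open loop C(s)P(s) has a pole at the origin (type 1), so the static position error constant is infinite and e_ss = 1/(1+∞) = 0.

0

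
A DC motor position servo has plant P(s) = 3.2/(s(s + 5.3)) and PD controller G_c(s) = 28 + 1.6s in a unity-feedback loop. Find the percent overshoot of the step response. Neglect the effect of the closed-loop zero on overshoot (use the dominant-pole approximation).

12.6%

Forward path: (28 + 1.6s)·3.2/(s(s+5.3)). The closed-loop characteristic equation is s² + (5.3 + 3.2·1.6)s + 3.2·28 = 0.
That is s² + 10.42s + 89.6 = 0, so ω_n = 9.466 rad/s and ζ = 10.42/(2·9.466) = 0.5504.
%OS = 100·exp(−πζ/√(1−ζ²)) = 12.6%.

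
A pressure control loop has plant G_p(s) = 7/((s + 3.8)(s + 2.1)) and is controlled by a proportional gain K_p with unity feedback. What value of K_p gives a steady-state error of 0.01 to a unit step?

For a type-0 loop with proportional control, e_ss = 1/(1 + K_p·G_p(0)).
G_p(0) = 0.8772. Require 1/(1 + K_p·0.8772) = 0.01, so 1 + 0.8772·K_p = 100.
K_p = (100 − 1)/0.8772 = 113.

K_p = 113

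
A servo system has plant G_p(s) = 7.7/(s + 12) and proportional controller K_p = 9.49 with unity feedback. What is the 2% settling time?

T_s ≈ 0.047 s

Closed-loop transfer function: T(s) = K_p·G_p(s)/(1 + K_p·G_p(s)) = 73.07/(s + 12 + 73.07) = 73.07/(s + 85.07).
Time constant τ = 1/85.07 = 0.01175 s, so the 2% settling time is about 4τ = 0.047 s.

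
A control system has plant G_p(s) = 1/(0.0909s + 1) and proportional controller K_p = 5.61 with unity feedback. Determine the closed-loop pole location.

s = -72.72

Closed loop: T(s) = K_p·G_p/(1+K_p·G_p) = 5.61/(0.0909s + 1 + 5.61), with pole at s = −(1 + 5.61)/0.0909 = −72.72.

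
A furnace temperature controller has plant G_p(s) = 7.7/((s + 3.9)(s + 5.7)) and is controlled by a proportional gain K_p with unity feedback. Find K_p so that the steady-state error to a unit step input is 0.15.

K_p = 16.4

The loop is type 0, so e_ss(step) = 1/(1 + K_pos) with K_pos = K_p·G_p(0).
G_p(0) = 0.3464. Require 1/(1 + K_p·0.3464) = 0.15, so 1 + 0.3464·K_p = 6.667.
K_p = (6.667 − 1)/0.3464 = 16.4.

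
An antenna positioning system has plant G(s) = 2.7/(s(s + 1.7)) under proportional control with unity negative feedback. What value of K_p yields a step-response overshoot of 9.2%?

From %OS = 100·exp(−πζ/√(1−ζ²)) = 9.2%, ζ = −ln(0.092)/√(π²+ln²(0.092)) = 0.6048.
Characteristic equation s² + 1.7s + 2.7K_p = 0 gives ζ = 1.7/(2√(2.7K_p)).
Setting ζ = 0.6048: √(2.7K_p) = 1.7/(2·0.6048) = 1.405, so K_p = 1.975/2.7 = 0.732.

K_p = 0.732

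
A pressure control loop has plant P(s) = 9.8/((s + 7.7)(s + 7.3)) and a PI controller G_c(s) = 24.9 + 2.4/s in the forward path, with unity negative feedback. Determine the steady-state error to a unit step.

The open loop G_c(s)P(s) has a pole at the origin (type 1), so the static position error constant is infinite and e_ss = 1/(1+∞) = 0.

0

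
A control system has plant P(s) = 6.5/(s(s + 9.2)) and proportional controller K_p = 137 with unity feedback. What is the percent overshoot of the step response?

From 1 + K_pP(s) = 0: s² + 9.2s + 890.5 = 0 ⇒ ω_n = 29.84, ζ = 0.1541.
%OS = 100·exp(−πζ/√(1−ζ²)) = 100·exp(−π·0.1541/√0.9762) = 61.3%.

61.3%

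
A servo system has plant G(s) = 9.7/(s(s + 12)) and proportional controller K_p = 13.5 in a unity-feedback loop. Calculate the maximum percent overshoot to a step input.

The closed-loop denominator s² + 12s + 130.9 gives ω_n = √130.9 = 11.44 and ζ = 12/(2ω_n) = 0.5243.
%OS = 100·exp(−πζ/√(1−ζ²)) = 100·exp(−π·0.5243/√0.7251) = 14.5%.

14.5%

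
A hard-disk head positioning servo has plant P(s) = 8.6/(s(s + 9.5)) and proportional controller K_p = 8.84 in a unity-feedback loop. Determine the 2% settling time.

The closed-loop denominator s² + 9.5s + 76.02 gives ω_n = √76.02 = 8.719 and ζ = 9.5/(2ω_n) = 0.5448.
2% settling time T_s ≈ 4/(ζω_n) = 4/4.75 = 0.842 s.

T_s ≈ 0.842 s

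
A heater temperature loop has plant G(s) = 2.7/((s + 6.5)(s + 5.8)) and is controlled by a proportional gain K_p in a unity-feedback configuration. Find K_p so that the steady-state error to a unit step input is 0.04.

K_p = 335

For a type-0 loop with proportional control, e_ss = 1/(1 + K_p·G(0)).
G(0) = 0.07162. Require 1/(1 + K_p·0.07162) = 0.04, so 1 + 0.07162·K_p = 25.
K_p = (25 − 1)/0.07162 = 335.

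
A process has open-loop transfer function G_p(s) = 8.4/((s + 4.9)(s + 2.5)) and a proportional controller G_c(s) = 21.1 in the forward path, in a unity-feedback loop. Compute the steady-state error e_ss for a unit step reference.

The loop is type 0. Static position error constant K_pos = G_c(0)·G_p(0) = 21.1·0.6857 = 14.47.
Steady-state error to a unit step: e_ss = 1/(1+K_pos) = 1/15.47 = 0.0646.

0.0646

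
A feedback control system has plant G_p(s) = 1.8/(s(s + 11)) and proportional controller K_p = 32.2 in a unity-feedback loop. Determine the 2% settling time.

T_s ≈ 0.727 s

Closed-loop characteristic equation: s² + 11s + 57.96 = 0, so ω_n = 7.613 rad/s and ζ = 11/(2·7.613) = 0.7224.
2% settling time T_s ≈ 4/(ζω_n) = 4/5.5 = 0.727 s.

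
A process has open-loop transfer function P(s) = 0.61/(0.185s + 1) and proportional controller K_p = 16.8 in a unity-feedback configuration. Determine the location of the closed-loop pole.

Closed loop: T(s) = K_p·P/(1+K_p·P) = 10.25/(0.185s + 1 + 10.25), with pole at s = −(1 + 10.25)/0.185 = −60.8.

s = -60.8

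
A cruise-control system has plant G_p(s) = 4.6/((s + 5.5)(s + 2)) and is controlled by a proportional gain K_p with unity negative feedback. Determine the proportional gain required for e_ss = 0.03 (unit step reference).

Steady-state error for a unit step on this type-0 loop is 1/(1 + K_p·G_p(0)).
G_p(0) = 0.4182. Require 1/(1 + K_p·0.4182) = 0.03, so 1 + 0.4182·K_p = 33.33.
K_p = (33.33 − 1)/0.4182 = 77.3.

K_p = 77.3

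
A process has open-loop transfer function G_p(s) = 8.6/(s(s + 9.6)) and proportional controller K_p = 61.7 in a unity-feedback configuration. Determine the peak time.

From 1 + K_pG_p(s) = 0: s² + 9.6s + 530.6 = 0 ⇒ ω_n = 23.04, ζ = 0.2084.
Damped frequency ω_d = ω_n√(1−ζ²) = 22.53 rad/s, so peak time T_p = π/ω_d = 0.139 s.

T_p = 0.139 s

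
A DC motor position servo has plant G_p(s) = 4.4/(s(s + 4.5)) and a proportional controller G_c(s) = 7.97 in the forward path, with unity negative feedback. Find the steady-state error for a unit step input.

The open loop G_c(s)G_p(s) has a pole at the origin (type 1), so the static position error constant is infinite and e_ss = 1/(1+∞) = 0.

0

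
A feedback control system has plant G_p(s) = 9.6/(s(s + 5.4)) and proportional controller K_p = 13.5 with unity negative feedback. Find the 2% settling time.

From 1 + K_pG_p(s) = 0: s² + 5.4s + 129.6 = 0 ⇒ ω_n = 11.38, ζ = 0.2372.
2% settling time T_s ≈ 4/(ζω_n) = 4/2.7 = 1.48 s.

T_s ≈ 1.48 s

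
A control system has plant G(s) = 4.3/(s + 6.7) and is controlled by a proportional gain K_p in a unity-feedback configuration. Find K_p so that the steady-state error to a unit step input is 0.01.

For a type-0 loop with proportional control, e_ss = 1/(1 + K_p·G(0)).
G(0) = 0.6418. Require 1/(1 + K_p·0.6418) = 0.01, so 1 + 0.6418·K_p = 100.
K_p = (100 − 1)/0.6418 = 154.

K_p = 154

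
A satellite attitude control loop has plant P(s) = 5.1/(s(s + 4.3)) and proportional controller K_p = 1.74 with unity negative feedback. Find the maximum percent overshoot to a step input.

Closed-loop characteristic equation: s² + 4.3s + 8.874 = 0, so ω_n = 2.979 rad/s and ζ = 4.3/(2·2.979) = 0.7217.
%OS = 100·exp(−πζ/√(1−ζ²)) = 100·exp(−π·0.7217/√0.4791) = 3.78%.

3.78%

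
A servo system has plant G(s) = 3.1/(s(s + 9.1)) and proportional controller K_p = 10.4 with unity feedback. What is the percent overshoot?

1.49%

From 1 + K_pG(s) = 0: s² + 9.1s + 32.24 = 0 ⇒ ω_n = 5.678, ζ = 0.8013.
%OS = 100·exp(−πζ/√(1−ζ²)) = 100·exp(−π·0.8013/√0.3579) = 1.49%.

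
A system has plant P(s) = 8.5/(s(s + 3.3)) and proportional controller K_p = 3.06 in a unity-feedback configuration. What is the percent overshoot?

From 1 + K_pP(s) = 0: s² + 3.3s + 26.01 = 0 ⇒ ω_n = 5.1, ζ = 0.3235.
%OS = 100·exp(−πζ/√(1−ζ²)) = 100·exp(−π·0.3235/√0.8953) = 34.2%.

34.2%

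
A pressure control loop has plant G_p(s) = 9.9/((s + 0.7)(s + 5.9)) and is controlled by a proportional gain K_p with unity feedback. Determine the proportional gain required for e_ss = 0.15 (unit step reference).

Steady-state error for a unit step on this type-0 loop is 1/(1 + K_p·G_p(0)).
G_p(0) = 2.397. Require 1/(1 + K_p·2.397) = 0.15, so 1 + 2.397·K_p = 6.667.
K_p = (6.667 − 1)/2.397 = 2.36.

K_p = 2.36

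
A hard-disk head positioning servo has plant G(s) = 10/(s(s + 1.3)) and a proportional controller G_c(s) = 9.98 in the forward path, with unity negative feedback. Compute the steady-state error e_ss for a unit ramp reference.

0.013

The loop has one pole at the origin (type 1). Velocity error constant K_v = lim_{s→0} s·G_c(s)G(s) = 9.98·10/1.3 = 76.77.
Steady-state error to a unit ramp: e_ss = 1/K_v = 0.013.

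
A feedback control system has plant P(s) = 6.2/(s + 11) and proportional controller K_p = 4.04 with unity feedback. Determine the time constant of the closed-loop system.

τ = 0.0277 s

Closed-loop transfer function: T(s) = K_p·P(s)/(1 + K_p·P(s)) = 25.05/(s + 11 + 25.05) = 25.05/(s + 36.05).
Time constant τ = 1/36.05 = 0.0277 s.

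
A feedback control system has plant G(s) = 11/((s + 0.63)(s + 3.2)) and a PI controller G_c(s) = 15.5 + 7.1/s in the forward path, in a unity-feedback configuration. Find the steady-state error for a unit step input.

0

The open loop G_c(s)G(s) has a pole at the origin (type 1), so the static position error constant is infinite and e_ss = 1/(1+∞) = 0.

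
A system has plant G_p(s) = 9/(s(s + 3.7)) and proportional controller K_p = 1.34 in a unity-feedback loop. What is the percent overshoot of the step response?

13.8%

The closed-loop denominator s² + 3.7s + 12.06 gives ω_n = √12.06 = 3.473 and ζ = 3.7/(2ω_n) = 0.5327.
%OS = 100·exp(−πζ/√(1−ζ²)) = 100·exp(−π·0.5327/√0.7162) = 13.8%.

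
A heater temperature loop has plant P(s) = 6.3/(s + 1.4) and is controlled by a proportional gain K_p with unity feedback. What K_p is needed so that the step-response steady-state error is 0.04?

K_p = 5.33

The loop is type 0, so e_ss(step) = 1/(1 + K_pos) with K_pos = K_p·P(0).
P(0) = 4.5. Require 1/(1 + K_p·4.5) = 0.04, so 1 + 4.5·K_p = 25.
K_p = (25 − 1)/4.5 = 5.33.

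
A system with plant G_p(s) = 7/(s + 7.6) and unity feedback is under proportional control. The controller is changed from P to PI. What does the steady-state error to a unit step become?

0

Adding integral action puts a pole at s = 0 in the forward path, raising the system type to 1; a type-1 loop has zero steady-state error to a step.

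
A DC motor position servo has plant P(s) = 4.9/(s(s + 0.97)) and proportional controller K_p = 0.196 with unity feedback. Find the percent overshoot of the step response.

From 1 + K_pP(s) = 0: s² + 0.97s + 0.9604 = 0 ⇒ ω_n = 0.98, ζ = 0.4949.
%OS = 100·exp(−πζ/√(1−ζ²)) = 100·exp(−π·0.4949/√0.7551) = 16.7%.

16.7%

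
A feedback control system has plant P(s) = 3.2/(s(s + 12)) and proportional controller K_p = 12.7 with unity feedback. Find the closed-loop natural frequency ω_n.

1 + K_p·P(s) = 0 gives s² + 12s + 40.64 = 0.
So ω_n² = 40.64 ⇒ ω_n = 6.375 rad/s, and ζ = 12/(2ω_n) = 0.941.

ω_n = 6.37 rad/s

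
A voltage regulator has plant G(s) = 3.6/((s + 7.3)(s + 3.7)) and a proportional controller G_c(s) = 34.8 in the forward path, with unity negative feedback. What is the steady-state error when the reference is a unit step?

0.177

The loop is type 0. Static position error constant K_pos = G_c(0)·G(0) = 34.8·0.1333 = 4.638.
Steady-state error to a unit step: e_ss = 1/(1+K_pos) = 1/5.638 = 0.177.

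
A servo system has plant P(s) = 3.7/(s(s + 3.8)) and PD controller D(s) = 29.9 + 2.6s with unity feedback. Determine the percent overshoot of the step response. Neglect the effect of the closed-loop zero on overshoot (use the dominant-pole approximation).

7.41%

Forward path: (29.9 + 2.6s)·3.7/(s(s+3.8)). The closed-loop characteristic equation is s² + (3.8 + 3.7·2.6)s + 3.7·29.9 = 0.
That is s² + 13.42s + 110.6 = 0, so ω_n = 10.52 rad/s and ζ = 13.42/(2·10.52) = 0.6379.
%OS = 100·exp(−πζ/√(1−ζ²)) = 7.41%.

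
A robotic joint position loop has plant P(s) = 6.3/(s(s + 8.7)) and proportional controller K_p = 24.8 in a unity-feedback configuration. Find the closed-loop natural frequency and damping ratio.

With unity feedback the closed-loop characteristic equation is s² + 8.7s + 24.8·6.3 = s² + 8.7s + 156.2 = 0.
So ω_n² = 156.2 ⇒ ω_n = 12.5 rad/s, and ζ = 8.7/(2ω_n) = 0.348.

ω_n = 12.5 rad/s, ζ = 0.348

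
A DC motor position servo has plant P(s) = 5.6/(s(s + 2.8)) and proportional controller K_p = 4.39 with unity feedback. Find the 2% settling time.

T_s ≈ 2.86 s

Closed-loop characteristic equation: s² + 2.8s + 24.58 = 0, so ω_n = 4.958 rad/s and ζ = 2.8/(2·4.958) = 0.2824.
2% settling time T_s ≈ 4/(ζω_n) = 4/1.4 = 2.86 s.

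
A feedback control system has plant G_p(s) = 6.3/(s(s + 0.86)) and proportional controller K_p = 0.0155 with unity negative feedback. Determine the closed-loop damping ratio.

ζ = 1.38

With unity feedback the closed-loop characteristic equation is s² + 0.86s + 0.0155·6.3 = s² + 0.86s + 0.09765 = 0.
Matching s² + 2ζω_n s + ω_n²: ω_n = √0.09765 = 0.3125 rad/s and 2ζω_n = 0.86, so ζ = 0.86/(2·0.3125) = 1.38.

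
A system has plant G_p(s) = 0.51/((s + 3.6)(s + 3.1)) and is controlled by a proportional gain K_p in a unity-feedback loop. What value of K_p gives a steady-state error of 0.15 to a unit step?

K_p = 124

Steady-state error for a unit step on this type-0 loop is 1/(1 + K_p·G_p(0)).
G_p(0) = 0.0457. Require 1/(1 + K_p·0.0457) = 0.15, so 1 + 0.0457·K_p = 6.667.
K_p = (6.667 − 1)/0.0457 = 124.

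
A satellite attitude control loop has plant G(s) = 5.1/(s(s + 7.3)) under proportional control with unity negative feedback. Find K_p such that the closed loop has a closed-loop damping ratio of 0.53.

K_p = 9.3

Closed-loop characteristic equation: s² + 7.3s + K_p·5.1 = 0.
So ω_n = √(5.1K_p) and 2ζω_n = 7.3, giving ζ = 7.3/(2√(5.1K_p)).
Setting ζ = 0.53: √(5.1K_p) = 7.3/(2·0.53) = 6.887, so K_p = 47.43/5.1 = 9.3.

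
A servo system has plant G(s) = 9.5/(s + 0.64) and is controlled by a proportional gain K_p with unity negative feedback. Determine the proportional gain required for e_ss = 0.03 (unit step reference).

For a type-0 loop with proportional control, e_ss = 1/(1 + K_p·G(0)).
G(0) = 14.84. Require 1/(1 + K_p·14.84) = 0.03, so 1 + 14.84·K_p = 33.33.
K_p = (33.33 − 1)/14.84 = 2.18.

K_p = 2.18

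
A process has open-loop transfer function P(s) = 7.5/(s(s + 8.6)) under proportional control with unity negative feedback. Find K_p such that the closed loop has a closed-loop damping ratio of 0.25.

Closed-loop characteristic equation: s² + 8.6s + K_p·7.5 = 0.
So ω_n = √(7.5K_p) and 2ζω_n = 8.6, giving ζ = 8.6/(2√(7.5K_p)).
Setting ζ = 0.25: √(7.5K_p) = 8.6/(2·0.25) = 17.2, so K_p = 295.8/7.5 = 39.4.

K_p = 39.4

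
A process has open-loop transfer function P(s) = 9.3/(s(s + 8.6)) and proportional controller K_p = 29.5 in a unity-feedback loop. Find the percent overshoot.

43%

The closed-loop denominator s² + 8.6s + 274.4 gives ω_n = √274.4 = 16.56 and ζ = 8.6/(2ω_n) = 0.2596.
%OS = 100·exp(−πζ/√(1−ζ²)) = 100·exp(−π·0.2596/√0.9326) = 43%.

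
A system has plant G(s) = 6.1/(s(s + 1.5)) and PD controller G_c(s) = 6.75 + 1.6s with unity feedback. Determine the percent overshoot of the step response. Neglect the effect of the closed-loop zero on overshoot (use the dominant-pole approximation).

Forward path: (6.75 + 1.6s)·6.1/(s(s+1.5)). The closed-loop characteristic equation is s² + (1.5 + 6.1·1.6)s + 6.1·6.75 = 0.
That is s² + 11.26s + 41.17 = 0, so ω_n = 6.417 rad/s and ζ = 11.26/(2·6.417) = 0.8774.
%OS = 100·exp(−πζ/√(1−ζ²)) = 0.32%.

0.32%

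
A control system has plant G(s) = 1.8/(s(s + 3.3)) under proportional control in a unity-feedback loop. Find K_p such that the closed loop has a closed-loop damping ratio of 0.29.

K_p = 18

Closed-loop characteristic equation: s² + 3.3s + K_p·1.8 = 0.
So ω_n = √(1.8K_p) and 2ζω_n = 3.3, giving ζ = 3.3/(2√(1.8K_p)).
Setting ζ = 0.29: √(1.8K_p) = 3.3/(2·0.29) = 5.69, so K_p = 32.37/1.8 = 18.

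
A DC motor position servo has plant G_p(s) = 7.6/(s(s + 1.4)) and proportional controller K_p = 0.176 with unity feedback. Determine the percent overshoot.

From 1 + K_pG_p(s) = 0: s² + 1.4s + 1.338 = 0 ⇒ ω_n = 1.157, ζ = 0.6053.
%OS = 100·exp(−πζ/√(1−ζ²)) = 100·exp(−π·0.6053/√0.6337) = 9.18%.

9.18%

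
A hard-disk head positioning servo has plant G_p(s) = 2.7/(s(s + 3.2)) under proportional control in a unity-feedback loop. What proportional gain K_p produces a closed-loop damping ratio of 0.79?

Closed-loop characteristic equation: s² + 3.2s + K_p·2.7 = 0.
So ω_n = √(2.7K_p) and 2ζω_n = 3.2, giving ζ = 3.2/(2√(2.7K_p)).
Setting ζ = 0.79: √(2.7K_p) = 3.2/(2·0.79) = 2.025, so K_p = 4.102/2.7 = 1.52.

K_p = 1.52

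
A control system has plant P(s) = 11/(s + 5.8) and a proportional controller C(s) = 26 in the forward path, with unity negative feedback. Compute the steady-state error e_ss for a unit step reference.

0.0199

The loop is type 0. Static position error constant K_pos = C(0)·P(0) = 26·1.897 = 49.31.
Steady-state error to a unit step: e_ss = 1/(1+K_pos) = 1/50.31 = 0.0199.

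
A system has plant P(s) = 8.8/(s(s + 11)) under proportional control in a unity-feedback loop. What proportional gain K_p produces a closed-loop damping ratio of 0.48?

Closed-loop characteristic equation: s² + 11s + K_p·8.8 = 0.
So ω_n = √(8.8K_p) and 2ζω_n = 11, giving ζ = 11/(2√(8.8K_p)).
Setting ζ = 0.48: √(8.8K_p) = 11/(2·0.48) = 11.46, so K_p = 131.3/8.8 = 14.9.

K_p = 14.9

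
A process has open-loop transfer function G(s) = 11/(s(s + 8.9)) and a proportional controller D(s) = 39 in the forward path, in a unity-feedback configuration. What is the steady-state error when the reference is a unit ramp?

The loop has one pole at the origin (type 1). Velocity error constant K_v = lim_{s→0} s·D(s)G(s) = 39·11/8.9 = 48.2.
Steady-state error to a unit ramp: e_ss = 1/K_v = 0.0207.

0.0207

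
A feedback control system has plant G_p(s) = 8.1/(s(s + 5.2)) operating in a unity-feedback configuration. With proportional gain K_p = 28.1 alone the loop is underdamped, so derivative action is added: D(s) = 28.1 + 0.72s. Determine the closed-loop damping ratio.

Forward path: (28.1 + 0.72s)·8.1/(s(s+5.2)). The closed-loop characteristic equation is s² + (5.2 + 8.1·0.72)s + 8.1·28.1 = 0.
That is s² + 11.03s + 227.6 = 0, so ω_n = 15.09 rad/s and ζ = 11.03/(2·15.09) = 0.3656.

ζ = 0.366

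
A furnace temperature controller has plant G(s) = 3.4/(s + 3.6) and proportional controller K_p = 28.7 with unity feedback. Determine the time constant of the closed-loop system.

Closed-loop transfer function: T(s) = K_p·G(s)/(1 + K_p·G(s)) = 97.58/(s + 3.6 + 97.58) = 97.58/(s + 101.2).
Time constant τ = 1/101.2 = 0.00988 s.

τ = 0.00988 s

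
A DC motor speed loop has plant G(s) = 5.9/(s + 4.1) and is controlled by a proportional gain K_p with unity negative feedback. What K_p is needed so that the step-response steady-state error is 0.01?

K_p = 68.8

Steady-state error for a unit step on this type-0 loop is 1/(1 + K_p·G(0)).
G(0) = 1.439. Require 1/(1 + K_p·1.439) = 0.01, so 1 + 1.439·K_p = 100.
K_p = (100 − 1)/1.439 = 68.8.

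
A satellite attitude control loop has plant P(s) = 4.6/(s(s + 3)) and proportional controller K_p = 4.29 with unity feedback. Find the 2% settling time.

The closed-loop denominator s² + 3s + 19.73 gives ω_n = √19.73 = 4.442 and ζ = 3/(2ω_n) = 0.3377.
2% settling time T_s ≈ 4/(ζω_n) = 4/1.5 = 2.67 s.

T_s ≈ 2.67 s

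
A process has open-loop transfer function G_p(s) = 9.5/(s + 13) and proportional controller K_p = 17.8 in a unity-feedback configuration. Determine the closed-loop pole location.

s = -182.1

Closed-loop transfer function: T(s) = K_p·G_p(s)/(1 + K_p·G_p(s)) = 169.1/(s + 13 + 169.1) = 169.1/(s + 182.1).
The closed-loop pole is at s = −182.1.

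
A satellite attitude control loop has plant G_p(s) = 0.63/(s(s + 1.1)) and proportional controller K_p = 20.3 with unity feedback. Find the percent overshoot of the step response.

Closed-loop characteristic equation: s² + 1.1s + 12.79 = 0, so ω_n = 3.576 rad/s and ζ = 1.1/(2·3.576) = 0.1538.
%OS = 100·exp(−πζ/√(1−ζ²)) = 100·exp(−π·0.1538/√0.9763) = 61.3%.

61.3%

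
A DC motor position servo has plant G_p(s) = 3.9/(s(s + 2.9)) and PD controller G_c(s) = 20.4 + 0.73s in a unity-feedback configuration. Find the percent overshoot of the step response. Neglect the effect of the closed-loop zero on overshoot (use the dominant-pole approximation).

Forward path: (20.4 + 0.73s)·3.9/(s(s+2.9)). The closed-loop characteristic equation is s² + (2.9 + 3.9·0.73)s + 3.9·20.4 = 0.
That is s² + 5.747s + 79.56 = 0, so ω_n = 8.92 rad/s and ζ = 5.747/(2·8.92) = 0.3222.
%OS = 100·exp(−πζ/√(1−ζ²)) = 34.3%.

34.3%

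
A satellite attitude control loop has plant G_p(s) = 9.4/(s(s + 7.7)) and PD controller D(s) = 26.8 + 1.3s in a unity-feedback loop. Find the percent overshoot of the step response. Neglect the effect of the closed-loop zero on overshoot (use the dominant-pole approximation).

7.95%

Forward path: (26.8 + 1.3s)·9.4/(s(s+7.7)). The closed-loop characteristic equation is s² + (7.7 + 9.4·1.3)s + 9.4·26.8 = 0.
That is s² + 19.92s + 251.9 = 0, so ω_n = 15.87 rad/s and ζ = 19.92/(2·15.87) = 0.6275.
%OS = 100·exp(−πζ/√(1−ζ²)) = 7.95%.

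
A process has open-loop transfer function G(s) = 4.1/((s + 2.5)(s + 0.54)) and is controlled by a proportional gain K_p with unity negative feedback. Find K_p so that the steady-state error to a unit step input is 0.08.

The loop is type 0, so e_ss(step) = 1/(1 + K_pos) with K_pos = K_p·G(0).
G(0) = 3.037. Require 1/(1 + K_p·3.037) = 0.08, so 1 + 3.037·K_p = 12.5.
K_p = (12.5 − 1)/3.037 = 3.79.

K_p = 3.79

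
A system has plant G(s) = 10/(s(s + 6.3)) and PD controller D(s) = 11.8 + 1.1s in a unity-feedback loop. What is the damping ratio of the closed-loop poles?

ζ = 0.796

Forward path: (11.8 + 1.1s)·10/(s(s+6.3)). The closed-loop characteristic equation is s² + (6.3 + 10·1.1)s + 10·11.8 = 0.
That is s² + 17.3s + 118 = 0, so ω_n = 10.86 rad/s and ζ = 17.3/(2·10.86) = 0.7963.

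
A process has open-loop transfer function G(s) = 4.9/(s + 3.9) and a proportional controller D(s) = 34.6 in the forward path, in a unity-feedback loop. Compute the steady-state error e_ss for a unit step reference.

0.0225

The loop is type 0. Static position error constant K_pos = D(0)·G(0) = 34.6·1.256 = 43.47.
Steady-state error to a unit step: e_ss = 1/(1+K_pos) = 1/44.47 = 0.0225.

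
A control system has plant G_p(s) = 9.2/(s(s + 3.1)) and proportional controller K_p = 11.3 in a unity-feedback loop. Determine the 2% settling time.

Closed-loop characteristic equation: s² + 3.1s + 104 = 0, so ω_n = 10.2 rad/s and ζ = 3.1/(2·10.2) = 0.152.
2% settling time T_s ≈ 4/(ζω_n) = 4/1.55 = 2.58 s.

T_s ≈ 2.58 s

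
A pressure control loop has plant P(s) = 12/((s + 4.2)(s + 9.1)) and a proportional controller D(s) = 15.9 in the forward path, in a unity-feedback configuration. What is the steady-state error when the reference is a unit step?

0.167

The loop is type 0. Static position error constant K_pos = D(0)·P(0) = 15.9·0.314 = 4.992.
Steady-state error to a unit step: e_ss = 1/(1+K_pos) = 1/5.992 = 0.167.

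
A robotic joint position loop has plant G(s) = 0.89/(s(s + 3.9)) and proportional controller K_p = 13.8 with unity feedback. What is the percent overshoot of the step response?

The closed-loop denominator s² + 3.9s + 12.28 gives ω_n = √12.28 = 3.505 and ζ = 3.9/(2ω_n) = 0.5564.
%OS = 100·exp(−πζ/√(1−ζ²)) = 100·exp(−π·0.5564/√0.6904) = 12.2%.

12.2%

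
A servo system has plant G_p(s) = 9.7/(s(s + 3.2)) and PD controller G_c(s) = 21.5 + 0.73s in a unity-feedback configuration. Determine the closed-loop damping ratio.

ζ = 0.356

Forward path: (21.5 + 0.73s)·9.7/(s(s+3.2)). The closed-loop characteristic equation is s² + (3.2 + 9.7·0.73)s + 9.7·21.5 = 0.
That is s² + 10.28s + 208.5 = 0, so ω_n = 14.44 rad/s and ζ = 10.28/(2·14.44) = 0.356.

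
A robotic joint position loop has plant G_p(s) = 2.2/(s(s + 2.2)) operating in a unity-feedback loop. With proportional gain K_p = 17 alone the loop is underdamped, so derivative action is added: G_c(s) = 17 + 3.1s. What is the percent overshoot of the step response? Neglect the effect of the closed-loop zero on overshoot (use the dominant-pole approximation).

Forward path: (17 + 3.1s)·2.2/(s(s+2.2)). The closed-loop characteristic equation is s² + (2.2 + 2.2·3.1)s + 2.2·17 = 0.
That is s² + 9.02s + 37.4 = 0, so ω_n = 6.116 rad/s and ζ = 9.02/(2·6.116) = 0.7375.
%OS = 100·exp(−πζ/√(1−ζ²)) = 3.24%.

3.24%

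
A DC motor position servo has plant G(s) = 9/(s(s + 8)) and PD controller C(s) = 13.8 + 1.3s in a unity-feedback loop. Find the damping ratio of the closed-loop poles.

ζ = 0.884

Forward path: (13.8 + 1.3s)·9/(s(s+8)). The closed-loop characteristic equation is s² + (8 + 9·1.3)s + 9·13.8 = 0.
That is s² + 19.7s + 124.2 = 0, so ω_n = 11.14 rad/s and ζ = 19.7/(2·11.14) = 0.8838.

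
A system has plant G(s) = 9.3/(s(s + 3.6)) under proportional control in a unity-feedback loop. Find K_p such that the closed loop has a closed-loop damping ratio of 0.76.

K_p = 0.603

Closed-loop characteristic equation: s² + 3.6s + K_p·9.3 = 0.
So ω_n = √(9.3K_p) and 2ζω_n = 3.6, giving ζ = 3.6/(2√(9.3K_p)).
Setting ζ = 0.76: √(9.3K_p) = 3.6/(2·0.76) = 2.368, so K_p = 5.609/9.3 = 0.603.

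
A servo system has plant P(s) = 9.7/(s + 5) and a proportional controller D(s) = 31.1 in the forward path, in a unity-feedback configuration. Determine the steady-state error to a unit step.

The loop is type 0. Static position error constant K_pos = D(0)·P(0) = 31.1·1.94 = 60.33.
Steady-state error to a unit step: e_ss = 1/(1+K_pos) = 1/61.33 = 0.0163.

0.0163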